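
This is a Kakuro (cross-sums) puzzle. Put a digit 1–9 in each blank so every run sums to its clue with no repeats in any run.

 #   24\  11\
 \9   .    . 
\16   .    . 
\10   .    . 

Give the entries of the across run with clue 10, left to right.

16 in 2 cells must be {7,9}; 24 in 3 cells must be {7,8,9}.
The 16 across and the 11 down share only 7, so R2C2 = 7.
R2C1 = 16 − 7 = 9 completes the 16 across.
Nothing is forced directly, so branch on R1C1, whose candidates are 7 or 8. If R1C1 = 7: then R1C2 would have to be in {2} for the 9 across but in {1,3} for the 11 down — contradiction. So R1C1 = 8.
R1C2 = 9 − 8 = 1 completes the 9 across.
R3C1 = 24 − 17 = 7 completes the 24 down.
R3C2 = 10 − 7 = 3 completes the 10 across.

7, 3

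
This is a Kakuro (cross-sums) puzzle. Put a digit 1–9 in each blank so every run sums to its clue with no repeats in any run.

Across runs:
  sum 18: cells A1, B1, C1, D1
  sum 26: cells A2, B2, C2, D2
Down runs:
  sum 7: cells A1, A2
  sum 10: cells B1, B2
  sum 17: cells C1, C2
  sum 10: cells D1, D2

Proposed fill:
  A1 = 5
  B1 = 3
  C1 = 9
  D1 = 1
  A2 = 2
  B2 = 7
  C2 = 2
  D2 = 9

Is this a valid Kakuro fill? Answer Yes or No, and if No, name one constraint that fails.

No — the across run A2–D2 sums to 20, not 26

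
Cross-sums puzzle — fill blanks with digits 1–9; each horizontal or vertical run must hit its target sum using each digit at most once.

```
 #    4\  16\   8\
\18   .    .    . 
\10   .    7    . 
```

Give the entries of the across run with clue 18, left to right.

3 9 6

4 in 2 cells must be {1,3}; 16 in 2 cells must be {7,9}.
R1C2 = 16 − 7 = 9 completes the 16 down.
R2C1 = 1: the only remaining digit allowed by both the 10 across and the 4 down.
R2C3 = 10 − 8 = 2 completes the 10 across.
R1C1 = 4 − 1 = 3 completes the 4 down.
R1C3 = 18 − 12 = 6 completes the 18 across.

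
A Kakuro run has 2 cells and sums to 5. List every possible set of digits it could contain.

2 distinct digits from 1–9 sum between 3 and 17.

{1,4}; {2,3}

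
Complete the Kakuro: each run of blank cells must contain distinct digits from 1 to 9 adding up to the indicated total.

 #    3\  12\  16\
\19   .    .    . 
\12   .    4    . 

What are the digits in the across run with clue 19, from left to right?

2, 8, 9

3 in 2 cells must be {1,2}; 16 in 2 cells must be {7,9}.
The 19 across and the 3 down share only 2, so R1C1 = 2.
R1C2 = 12 − 4 = 8 completes the 12 down.
R1C3 = 19 − 10 = 9 completes the 19 across.
R2C1 = 3 − 2 = 1 completes the 3 down.
R2C3 = 12 − 5 = 7 completes the 12 across.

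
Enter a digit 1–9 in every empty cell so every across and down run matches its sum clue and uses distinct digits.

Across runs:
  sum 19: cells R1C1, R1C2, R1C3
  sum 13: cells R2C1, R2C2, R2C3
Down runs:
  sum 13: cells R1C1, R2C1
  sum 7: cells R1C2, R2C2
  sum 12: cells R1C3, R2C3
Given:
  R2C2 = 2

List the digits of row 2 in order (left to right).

7, 2, 4

R1C2 = 7 − 2 = 5 completes the 7 down.
R1C3 = 8: the only remaining digit allowed by both the 19 across and the 12 down.
R2C3 = 12 − 8 = 4 completes the 12 down.
R1C1 = 19 − 13 = 6 completes the 19 across.
R2C1 = 13 − 6 = 7 completes the 13 across.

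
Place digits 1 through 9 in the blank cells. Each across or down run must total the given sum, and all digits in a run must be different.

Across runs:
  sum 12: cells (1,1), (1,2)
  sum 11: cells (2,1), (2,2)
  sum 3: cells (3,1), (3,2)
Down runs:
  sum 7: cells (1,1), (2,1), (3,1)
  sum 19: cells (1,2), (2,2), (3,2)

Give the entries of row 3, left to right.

3 in 2 cells must be {1,2}; 7 in 3 cells must be {1,2,4}.
The 12 across and the 7 down share only 4, so (1,1) = 4.
(1,2) = 12 − 4 = 8 completes the 12 across.
Given what's placed, (2,1) must be 2 to fit the 11 across and 7 down.
(2,2) = 11 − 2 = 9 completes the 11 across.
(3,1) = 7 − 6 = 1 completes the 7 down.
(3,2) = 3 − 1 = 2 completes the 3 across.

1, 2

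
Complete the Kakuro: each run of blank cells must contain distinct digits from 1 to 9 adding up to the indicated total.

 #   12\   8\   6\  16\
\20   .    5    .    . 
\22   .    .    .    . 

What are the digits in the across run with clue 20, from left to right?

4 5 2 9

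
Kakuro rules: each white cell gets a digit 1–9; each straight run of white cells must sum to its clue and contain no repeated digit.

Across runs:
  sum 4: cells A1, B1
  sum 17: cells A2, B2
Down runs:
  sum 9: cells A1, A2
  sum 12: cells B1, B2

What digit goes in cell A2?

8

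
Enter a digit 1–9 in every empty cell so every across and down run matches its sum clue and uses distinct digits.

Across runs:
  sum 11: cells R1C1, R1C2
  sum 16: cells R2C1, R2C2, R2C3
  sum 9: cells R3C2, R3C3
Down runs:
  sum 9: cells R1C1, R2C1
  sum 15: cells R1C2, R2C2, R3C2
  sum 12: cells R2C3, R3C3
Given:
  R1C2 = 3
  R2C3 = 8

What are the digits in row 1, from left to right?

R1C1 = 11 − 3 = 8 completes the 11 across.
R2C1 = 9 − 8 = 1 completes the 9 down.
R2C2 = 16 − 9 = 7 completes the 16 across.
R3C2 = 15 − 10 = 5 completes the 15 down.
R3C3 = 9 − 5 = 4 completes the 9 across.

8 3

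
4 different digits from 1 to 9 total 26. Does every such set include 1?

Counterexample: {2,7,8,9} sums to 26 without using 1.

No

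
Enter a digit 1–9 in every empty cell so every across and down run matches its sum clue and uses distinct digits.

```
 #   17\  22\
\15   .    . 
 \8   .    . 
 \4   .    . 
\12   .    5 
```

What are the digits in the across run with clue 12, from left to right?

7 5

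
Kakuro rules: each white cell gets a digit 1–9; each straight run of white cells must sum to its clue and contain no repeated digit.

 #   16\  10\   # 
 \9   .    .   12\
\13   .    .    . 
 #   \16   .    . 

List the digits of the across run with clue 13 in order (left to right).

9, 1, 3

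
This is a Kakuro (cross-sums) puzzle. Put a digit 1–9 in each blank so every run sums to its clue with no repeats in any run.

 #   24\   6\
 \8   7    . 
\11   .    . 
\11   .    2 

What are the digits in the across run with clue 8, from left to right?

7, 1

24 in 3 cells must be {7,8,9}; 6 in 3 cells must be {1,2,3}.
R1C2 = 8 − 7 = 1 completes the 8 across.
R2C2 = 6 − 3 = 3 completes the 6 down.
R3C1 = 11 − 2 = 9 completes the 11 across.
R2C1 = 11 − 3 = 8 completes the 11 across.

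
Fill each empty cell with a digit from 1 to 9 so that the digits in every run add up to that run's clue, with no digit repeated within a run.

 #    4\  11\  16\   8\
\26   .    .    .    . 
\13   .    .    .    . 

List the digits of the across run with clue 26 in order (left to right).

4 in 2 cells must be {1,3}; 16 in 2 cells must be {7,9}.
Only 3 fits R1C1 under both its across sum 26 and down sum 4.
Given what's placed, R1C3 must be 9 to fit the 26 across and 16 down.
R1C4 = 6: the only remaining digit allowed by both the 26 across and the 8 down.
R2C1 = 4 − 3 = 1 completes the 4 down.
R2C3 = 16 − 9 = 7 completes the 16 down.
R2C4 = 8 − 6 = 2 completes the 8 down.
R1C2 = 26 − 18 = 8 completes the 26 across.

3, 8, 9, 6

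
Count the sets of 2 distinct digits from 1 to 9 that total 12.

2 distinct digits from 1–9 sum between 3 and 17.
Enumerating: {3,9}, {4,8}, {5,7}.

3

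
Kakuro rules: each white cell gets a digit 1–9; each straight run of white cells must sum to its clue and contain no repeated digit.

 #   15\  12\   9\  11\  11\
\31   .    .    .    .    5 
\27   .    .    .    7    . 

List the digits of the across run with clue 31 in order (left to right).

6 9 7 4 5

R1C4 = 11 − 7 = 4 completes the 11 down.
R2C5 = 11 − 5 = 6 completes the 11 down.
Nothing is forced directly, so branch on R1C2, whose candidates are 7 or 9. If R1C2 = 7: that forces R1C3 = 6, R2C2 = 5, after which R2C3 would have to be in {1,8} for the 27 across but in {3} for the 9 down — contradiction. So R1C2 = 9.
R2C2 = 12 − 9 = 3 completes the 12 down.
R2C3 = 2: the only remaining digit allowed by both the 27 across and the 9 down.
R1C3 = 9 − 2 = 7 completes the 9 down.
R2C1 = 27 − 18 = 9 completes the 27 across.
R1C1 = 31 − 25 = 6 completes the 31 across.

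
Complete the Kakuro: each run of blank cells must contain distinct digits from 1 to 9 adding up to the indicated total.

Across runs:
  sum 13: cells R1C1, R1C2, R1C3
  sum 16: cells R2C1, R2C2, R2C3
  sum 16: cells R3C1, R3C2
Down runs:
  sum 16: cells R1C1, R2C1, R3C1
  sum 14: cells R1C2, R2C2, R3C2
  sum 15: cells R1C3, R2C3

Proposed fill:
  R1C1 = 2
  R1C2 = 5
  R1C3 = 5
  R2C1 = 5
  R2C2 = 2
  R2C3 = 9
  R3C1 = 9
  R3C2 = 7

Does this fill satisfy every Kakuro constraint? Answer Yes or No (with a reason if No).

No — the down run R1C3–R2C3 sums to 14, not 15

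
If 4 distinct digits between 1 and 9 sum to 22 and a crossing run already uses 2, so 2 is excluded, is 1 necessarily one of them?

No

Counterexample: {3,4,6,9} sums to 22 under that restriction without using 1.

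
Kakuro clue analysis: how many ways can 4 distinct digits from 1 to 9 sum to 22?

4 distinct digits from 1–9 sum between 10 and 30.

11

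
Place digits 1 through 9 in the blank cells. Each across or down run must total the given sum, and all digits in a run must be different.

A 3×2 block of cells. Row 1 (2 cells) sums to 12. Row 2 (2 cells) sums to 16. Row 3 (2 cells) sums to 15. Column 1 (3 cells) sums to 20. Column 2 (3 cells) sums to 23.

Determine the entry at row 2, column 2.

9

16 in 2 cells must be {7,9}; 23 in 3 cells must be {6,8,9}.
The 16 across and the 23 down share only 9, so (2,2) = 9.
Given what's placed, (1,2) must be 8 to fit the 12 across and 23 down.
(2,1) = 16 − 9 = 7 completes the 16 across.
(3,2) = 23 − 17 = 6 completes the 23 down.
(1,1) = 12 − 8 = 4 completes the 12 across.
(3,1) = 15 − 6 = 9 completes the 15 across.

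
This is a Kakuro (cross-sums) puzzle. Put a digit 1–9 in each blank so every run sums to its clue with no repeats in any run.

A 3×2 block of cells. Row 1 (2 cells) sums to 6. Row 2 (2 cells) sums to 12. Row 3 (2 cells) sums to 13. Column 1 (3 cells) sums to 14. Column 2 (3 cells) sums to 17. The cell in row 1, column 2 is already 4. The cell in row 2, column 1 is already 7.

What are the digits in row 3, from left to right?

(1,1) = 6 − 4 = 2 completes the 6 across.
(2,2) = 12 − 7 = 5 completes the 12 across.
(3,1) = 14 − 9 = 5 completes the 14 down.
(3,2) = 13 − 5 = 8 completes the 13 across.

5, 8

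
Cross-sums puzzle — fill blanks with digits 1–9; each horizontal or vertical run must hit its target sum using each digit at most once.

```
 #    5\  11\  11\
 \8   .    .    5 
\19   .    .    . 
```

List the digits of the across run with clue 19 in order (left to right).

Given what's placed, R1C2 must be 2 to fit the 8 across and 11 down.
R2C2 = 11 − 2 = 9 completes the 11 down.
R2C3 = 11 − 5 = 6 completes the 11 down.
R1C1 = 8 − 7 = 1 completes the 8 across.
R2C1 = 19 − 15 = 4 completes the 19 across.

4 9 6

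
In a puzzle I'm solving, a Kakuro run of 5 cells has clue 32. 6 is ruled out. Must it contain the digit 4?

The only way to make 32 from 5 distinct digits under that restriction is {3,5,7,8,9}, which does not contain 4.

No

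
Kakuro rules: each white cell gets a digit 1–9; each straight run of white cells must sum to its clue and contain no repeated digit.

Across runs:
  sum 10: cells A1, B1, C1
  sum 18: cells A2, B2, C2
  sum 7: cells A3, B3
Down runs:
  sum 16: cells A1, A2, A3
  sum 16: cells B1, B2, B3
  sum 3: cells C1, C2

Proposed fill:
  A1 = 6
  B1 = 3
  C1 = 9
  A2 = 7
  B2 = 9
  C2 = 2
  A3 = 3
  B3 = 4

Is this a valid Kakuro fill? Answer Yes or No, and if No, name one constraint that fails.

No — the across run A1–C1 sums to 18, not 10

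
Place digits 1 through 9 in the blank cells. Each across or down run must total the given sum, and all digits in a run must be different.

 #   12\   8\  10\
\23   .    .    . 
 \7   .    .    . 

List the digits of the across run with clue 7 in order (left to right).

4 2 1

23 in 3 cells must be {6,8,9}; 7 in 3 cells must be {1,2,4}.
The 23 across and the 8 down share only 6, so R1C2 = 6.
The 7 across and the 12 down share only 4, so R2C1 = 4.
R2C2 = 8 − 6 = 2 completes the 8 down.
R2C3 = 7 − 6 = 1 completes the 7 across.
R1C1 = 12 − 4 = 8 completes the 12 down.
R1C3 = 23 − 14 = 9 completes the 23 across.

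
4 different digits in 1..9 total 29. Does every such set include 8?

Yes

The only way to make 29 from 4 distinct digits is {5,7,8,9}, which contains 8.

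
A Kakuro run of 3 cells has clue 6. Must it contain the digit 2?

Yes

The only way to make 6 from 3 distinct digits is {1,2,3}, which contains 2.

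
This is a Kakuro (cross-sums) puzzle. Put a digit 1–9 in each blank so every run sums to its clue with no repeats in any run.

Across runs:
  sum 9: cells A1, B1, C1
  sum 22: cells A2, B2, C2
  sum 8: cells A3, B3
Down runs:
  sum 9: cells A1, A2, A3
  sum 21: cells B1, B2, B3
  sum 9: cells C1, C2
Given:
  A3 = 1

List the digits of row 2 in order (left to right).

5, 9, 8

B3 = 8 − 1 = 7 completes the 8 across.
No cell is forced outright now. B1 can only be 5 or 6 (the digits allowed by both its 9 across and its 21 down). If B1 = 6: that forces A1 = 2, C1 = 1, A2 = 6, after which B2 would have to be in {7,9} for the 22 across but in {8} for the 21 down — contradiction. So B1 = 5.
A1 = 3: the only remaining digit allowed by both the 9 across and the 9 down.
C1 = 9 − 8 = 1 completes the 9 across.
A2 = 9 − 4 = 5 completes the 9 down.
B2 = 21 − 12 = 9 completes the 21 down.
C2 = 22 − 14 = 8 completes the 22 across.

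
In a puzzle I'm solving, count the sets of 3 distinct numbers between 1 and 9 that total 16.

8

3 distinct digits from 1–9 sum between 6 and 24.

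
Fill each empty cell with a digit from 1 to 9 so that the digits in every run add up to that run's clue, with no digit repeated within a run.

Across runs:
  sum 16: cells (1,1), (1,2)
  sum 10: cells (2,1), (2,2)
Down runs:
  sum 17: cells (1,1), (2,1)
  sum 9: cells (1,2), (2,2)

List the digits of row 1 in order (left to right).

9, 7

16 in 2 cells must be {7,9}; 17 in 2 cells must be {8,9}.
The 16 across and the 17 down share only 9, so (1,1) = 9.
(1,2) = 16 − 9 = 7 completes the 16 across.
(2,1) = 17 − 9 = 8 completes the 17 down.
(2,2) = 10 − 8 = 2 completes the 10 across.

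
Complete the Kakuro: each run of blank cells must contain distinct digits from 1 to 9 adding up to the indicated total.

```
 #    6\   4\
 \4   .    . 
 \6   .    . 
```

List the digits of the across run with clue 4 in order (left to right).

1, 3

4 in 2 cells must be {1,3}.
The 4 across and the 6 down share only 1, so R1C1 = 1.
R1C2 = 4 − 1 = 3 completes the 4 across.
R2C1 = 6 − 1 = 5 completes the 6 down.
R2C2 = 6 − 5 = 1 completes the 6 across.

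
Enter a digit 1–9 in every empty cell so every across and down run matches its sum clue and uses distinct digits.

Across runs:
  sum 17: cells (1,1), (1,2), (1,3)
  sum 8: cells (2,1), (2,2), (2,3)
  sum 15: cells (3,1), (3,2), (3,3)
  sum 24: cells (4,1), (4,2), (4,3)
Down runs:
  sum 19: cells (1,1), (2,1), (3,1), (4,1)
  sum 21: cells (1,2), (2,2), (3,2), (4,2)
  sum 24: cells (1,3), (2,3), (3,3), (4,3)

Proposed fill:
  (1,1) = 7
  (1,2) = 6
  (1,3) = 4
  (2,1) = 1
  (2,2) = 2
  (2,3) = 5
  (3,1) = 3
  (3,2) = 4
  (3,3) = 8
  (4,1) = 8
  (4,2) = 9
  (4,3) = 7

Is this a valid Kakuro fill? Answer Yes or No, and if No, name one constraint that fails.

Across: 7+6+4=17; 1+2+5=8; 3+4+8=15; 8+9+7=24. Down: 7+1+3+8=19; 6+2+4+9=21; 4+5+8+7=24. No digit repeats within any run.

Yes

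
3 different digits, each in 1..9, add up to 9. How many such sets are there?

3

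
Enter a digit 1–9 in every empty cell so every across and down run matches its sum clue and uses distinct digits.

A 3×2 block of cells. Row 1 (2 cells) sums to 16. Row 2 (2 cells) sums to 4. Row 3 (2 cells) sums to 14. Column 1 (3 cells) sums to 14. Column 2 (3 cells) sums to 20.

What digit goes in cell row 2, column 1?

16 in 2 cells must be {7,9}; 4 in 2 cells must be {1,3}.
The 4 across and the 20 down share only 3, so (2,2) = 3.
Given what's placed, (1,2) must be 9 to fit the 16 across and 20 down.
(2,1) = 4 − 3 = 1 completes the 4 across.
(3,2) = 20 − 12 = 8 completes the 20 down.
(1,1) = 16 − 9 = 7 completes the 16 across.
(3,1) = 14 − 8 = 6 completes the 14 across.

1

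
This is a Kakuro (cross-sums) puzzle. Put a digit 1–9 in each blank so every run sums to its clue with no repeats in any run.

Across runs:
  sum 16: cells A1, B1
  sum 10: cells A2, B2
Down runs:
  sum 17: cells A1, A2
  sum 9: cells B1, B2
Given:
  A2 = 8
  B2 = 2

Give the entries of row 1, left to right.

9 7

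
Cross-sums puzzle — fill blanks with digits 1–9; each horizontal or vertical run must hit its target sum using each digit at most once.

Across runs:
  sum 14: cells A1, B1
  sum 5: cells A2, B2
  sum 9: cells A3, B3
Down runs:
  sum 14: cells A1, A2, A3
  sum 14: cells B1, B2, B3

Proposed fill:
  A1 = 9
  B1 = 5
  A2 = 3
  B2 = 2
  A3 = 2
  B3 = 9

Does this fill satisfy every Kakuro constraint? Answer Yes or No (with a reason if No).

No — the across run A3–B3 sums to 11, not 9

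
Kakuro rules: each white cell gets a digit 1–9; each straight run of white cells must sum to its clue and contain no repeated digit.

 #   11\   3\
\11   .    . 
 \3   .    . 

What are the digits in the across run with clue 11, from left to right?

3 in 2 cells must be {1,2}.
The 11 across and the 3 down share only 2, so R1C2 = 2.
The 3 across and the 11 down share only 2, so R2C1 = 2.
R2C2 = 3 − 2 = 1 completes the 3 across.
R1C1 = 11 − 2 = 9 completes the 11 across.

9, 2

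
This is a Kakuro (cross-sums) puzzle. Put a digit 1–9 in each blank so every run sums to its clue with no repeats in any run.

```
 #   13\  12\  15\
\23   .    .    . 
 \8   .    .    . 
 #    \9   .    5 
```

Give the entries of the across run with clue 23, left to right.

8 6 9

23 in 3 cells must be {6,8,9}.
R3C2 = 9 − 5 = 4 completes the 9 across.
R1C2 = 6: the only remaining digit allowed by both the 23 across and the 12 down.
R2C2 = 12 − 10 = 2 completes the 12 down.
Given what's placed, R2C3 must be 1 to fit the 8 across and 15 down.
R1C3 = 15 − 6 = 9 completes the 15 down.
R2C1 = 8 − 3 = 5 completes the 8 across.
R1C1 = 23 − 15 = 8 completes the 23 across.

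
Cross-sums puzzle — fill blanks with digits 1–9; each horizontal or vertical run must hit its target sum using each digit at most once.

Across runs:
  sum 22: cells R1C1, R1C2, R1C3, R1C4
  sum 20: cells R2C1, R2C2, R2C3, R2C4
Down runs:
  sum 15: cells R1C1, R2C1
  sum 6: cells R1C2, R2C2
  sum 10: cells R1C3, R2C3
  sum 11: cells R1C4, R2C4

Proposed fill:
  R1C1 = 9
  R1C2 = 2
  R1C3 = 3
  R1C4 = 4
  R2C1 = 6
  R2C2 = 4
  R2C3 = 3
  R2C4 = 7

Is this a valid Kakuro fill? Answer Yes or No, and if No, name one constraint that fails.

No — the across run R1C1–R1C4 sums to 18, not 22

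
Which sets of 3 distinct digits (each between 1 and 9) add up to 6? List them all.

3 distinct digits from 1–9 sum between 6 and 24.
Only one set works: {1,2,3}.

{1,2,3}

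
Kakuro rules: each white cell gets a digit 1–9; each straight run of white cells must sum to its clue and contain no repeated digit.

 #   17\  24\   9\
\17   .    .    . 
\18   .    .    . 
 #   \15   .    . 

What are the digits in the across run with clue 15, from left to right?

9 6

17 in 2 cells must be {8,9}; 24 in 3 cells must be {7,8,9}.
Only 6 fits R3C3 under both its across sum 15 and down sum 9.
R3C2 = 15 − 6 = 9 completes the 15 across.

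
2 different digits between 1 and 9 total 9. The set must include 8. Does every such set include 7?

No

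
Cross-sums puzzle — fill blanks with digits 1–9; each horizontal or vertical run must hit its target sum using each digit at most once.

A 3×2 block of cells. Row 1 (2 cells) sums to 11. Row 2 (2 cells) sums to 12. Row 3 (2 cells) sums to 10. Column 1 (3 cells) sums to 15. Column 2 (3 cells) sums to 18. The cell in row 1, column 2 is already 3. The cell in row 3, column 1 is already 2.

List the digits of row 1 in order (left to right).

(1,1) = 11 − 3 = 8 completes the 11 across.
(2,1) = 15 − 10 = 5 completes the 15 down.
(2,2) = 12 − 5 = 7 completes the 12 across.
(3,2) = 10 − 2 = 8 completes the 10 across.

8, 3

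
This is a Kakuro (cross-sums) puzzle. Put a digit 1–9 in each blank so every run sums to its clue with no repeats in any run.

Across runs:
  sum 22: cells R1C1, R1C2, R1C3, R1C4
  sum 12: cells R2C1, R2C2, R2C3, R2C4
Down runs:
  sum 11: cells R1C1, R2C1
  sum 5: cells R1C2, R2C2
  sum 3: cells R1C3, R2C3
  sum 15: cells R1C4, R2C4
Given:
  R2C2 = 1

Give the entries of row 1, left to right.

8, 4, 1, 9

3 in 2 cells must be {1,2}.
R1C2 = 5 − 1 = 4 completes the 5 down.
Given what's placed, R2C3 must be 2 to fit the 12 across and 3 down.
R2C4 = 6: the only remaining digit allowed by both the 12 across and the 15 down.
R1C3 = 3 − 2 = 1 completes the 3 down.
R1C4 = 15 − 6 = 9 completes the 15 down.
R2C1 = 12 − 9 = 3 completes the 12 across.
R1C1 = 22 − 14 = 8 completes the 22 across.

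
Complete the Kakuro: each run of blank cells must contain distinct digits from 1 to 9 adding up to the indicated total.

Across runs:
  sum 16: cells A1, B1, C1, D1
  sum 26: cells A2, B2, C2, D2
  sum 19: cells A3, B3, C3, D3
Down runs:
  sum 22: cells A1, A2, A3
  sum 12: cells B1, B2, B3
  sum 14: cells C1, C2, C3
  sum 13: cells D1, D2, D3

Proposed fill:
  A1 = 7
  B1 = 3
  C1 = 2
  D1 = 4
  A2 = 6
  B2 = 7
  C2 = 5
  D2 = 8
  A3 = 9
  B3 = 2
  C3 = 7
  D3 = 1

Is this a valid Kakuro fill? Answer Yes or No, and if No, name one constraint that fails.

Across: 7+3+2+4=16; 6+7+5+8=26; 9+2+7+1=19. Down: 7+6+9=22; 3+7+2=12; 2+5+7=14; 4+8+1=13. No digit repeats within any run.

Yes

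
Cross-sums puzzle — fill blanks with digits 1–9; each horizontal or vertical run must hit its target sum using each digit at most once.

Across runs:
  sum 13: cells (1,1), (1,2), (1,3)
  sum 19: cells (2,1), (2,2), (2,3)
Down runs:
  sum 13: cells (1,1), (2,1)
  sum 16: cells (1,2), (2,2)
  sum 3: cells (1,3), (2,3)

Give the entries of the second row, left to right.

8, 9, 2

16 in 2 cells must be {7,9}; 3 in 2 cells must be {1,2}.
The 19 across and the 3 down share only 2, so (2,3) = 2.
(1,3) = 3 − 2 = 1 completes the 3 down.
Given what's placed, (2,2) must be 9 to fit the 19 across and 16 down.
(1,2) = 16 − 9 = 7 completes the 16 down.
(2,1) = 19 − 11 = 8 completes the 19 across.
(1,1) = 13 − 8 = 5 completes the 13 across.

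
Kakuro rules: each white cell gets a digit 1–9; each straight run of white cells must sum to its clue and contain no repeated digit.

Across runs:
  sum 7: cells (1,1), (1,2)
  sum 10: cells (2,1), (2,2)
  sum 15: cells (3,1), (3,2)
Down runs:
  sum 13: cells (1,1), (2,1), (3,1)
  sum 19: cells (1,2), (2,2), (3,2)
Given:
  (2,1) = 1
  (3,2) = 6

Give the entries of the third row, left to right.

9 6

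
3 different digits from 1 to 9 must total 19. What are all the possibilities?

3 distinct digits from 1–9 sum between 6 and 24.

{2,8,9}; {3,7,9}; {4,6,9}; {4,7,8}; {5,6,8}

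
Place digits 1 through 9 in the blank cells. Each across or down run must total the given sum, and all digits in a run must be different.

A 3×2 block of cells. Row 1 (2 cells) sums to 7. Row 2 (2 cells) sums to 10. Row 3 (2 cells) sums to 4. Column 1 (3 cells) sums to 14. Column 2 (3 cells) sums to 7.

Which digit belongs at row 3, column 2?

4 in 2 cells must be {1,3}; 7 in 3 cells must be {1,2,4}.
The 4 across and the 7 down share only 1, so (3,2) = 1.
(3,1) = 4 − 1 = 3 completes the 4 across.
Nothing is forced directly, so branch on (1,2), whose candidates are 2 or 4. If (1,2) = 4: then (1,1) would have to be in {3} for the 7 across but in {2,4,5,6,7,9} for the 14 down — contradiction. So (1,2) = 2.
(1,1) = 7 − 2 = 5 completes the 7 across.
(2,1) = 14 − 8 = 6 completes the 14 down.
(2,2) = 10 − 6 = 4 completes the 10 across.

1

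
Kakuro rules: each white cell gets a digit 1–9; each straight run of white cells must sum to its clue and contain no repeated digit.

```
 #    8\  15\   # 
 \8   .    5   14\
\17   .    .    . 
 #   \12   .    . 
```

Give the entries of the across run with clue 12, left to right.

R1C1 = 8 − 5 = 3 completes the 8 across.
R2C1 = 8 − 3 = 5 completes the 8 down.
No cell is forced outright now. R2C3 can only be 8 or 9 (the digits allowed by both its 17 across and its 14 down). If R2C3 = 8: that forces R2C2 = 4, after which R3C2 would have to be in {3,4,5,7,8,9} for the 12 across but in {6} for the 15 down — contradiction. So R2C3 = 9.
R2C2 = 17 − 14 = 3 completes the 17 across.
R3C2 = 15 − 8 = 7 completes the 15 down.
R3C3 = 12 − 7 = 5 completes the 12 across.

7 5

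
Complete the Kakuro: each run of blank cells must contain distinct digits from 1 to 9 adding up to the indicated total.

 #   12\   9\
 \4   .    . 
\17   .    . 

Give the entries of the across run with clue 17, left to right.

9 8

4 in 2 cells must be {1,3}; 17 in 2 cells must be {8,9}.
The 4 across and the 12 down share only 3, so R1C1 = 3.
R1C2 = 4 − 3 = 1 completes the 4 across.
R2C1 = 12 − 3 = 9 completes the 12 down.
R2C2 = 17 − 9 = 8 completes the 17 across.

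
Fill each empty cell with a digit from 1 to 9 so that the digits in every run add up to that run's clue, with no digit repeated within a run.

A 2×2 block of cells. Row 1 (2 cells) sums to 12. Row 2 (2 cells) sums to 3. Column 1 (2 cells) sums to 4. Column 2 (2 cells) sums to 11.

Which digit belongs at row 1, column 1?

3 in 2 cells must be {1,2}; 4 in 2 cells must be {1,3}.
The 12 across and the 4 down share only 3, so (1,1) = 3.
(1,2) = 12 − 3 = 9 completes the 12 across.
(2,1) = 4 − 3 = 1 completes the 4 down.
(2,2) = 3 − 1 = 2 completes the 3 across.

3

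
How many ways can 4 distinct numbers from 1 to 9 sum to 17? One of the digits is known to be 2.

5

4 distinct digits from 1–9 sum between 10 and 30.
Keeping only sets containing 2.
Enumerating: {1,2,5,9}, {1,2,6,8}, {2,3,4,8}, {2,3,5,7}, {2,4,5,6}.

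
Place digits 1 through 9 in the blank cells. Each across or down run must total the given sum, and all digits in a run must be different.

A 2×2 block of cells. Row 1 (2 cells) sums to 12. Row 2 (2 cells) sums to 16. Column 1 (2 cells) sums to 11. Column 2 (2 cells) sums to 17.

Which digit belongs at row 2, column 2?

9

16 in 2 cells must be {7,9}; 17 in 2 cells must be {8,9}.
The 16 across and the 17 down share only 9, so (2,2) = 9.
(1,2) = 17 − 9 = 8 completes the 17 down.
(2,1) = 16 − 9 = 7 completes the 16 across.
(1,1) = 12 − 8 = 4 completes the 12 across.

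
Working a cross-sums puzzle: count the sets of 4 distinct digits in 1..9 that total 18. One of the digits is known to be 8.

4

4 distinct digits from 1–9 sum between 10 and 30.
Keeping only sets containing 8.
Enumerating: {1,2,7,8}, {1,3,6,8}, {1,4,5,8}, {2,3,5,8}.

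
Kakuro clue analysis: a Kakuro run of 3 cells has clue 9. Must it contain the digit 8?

Counterexample: {1,2,6} sums to 9 without using 8.

No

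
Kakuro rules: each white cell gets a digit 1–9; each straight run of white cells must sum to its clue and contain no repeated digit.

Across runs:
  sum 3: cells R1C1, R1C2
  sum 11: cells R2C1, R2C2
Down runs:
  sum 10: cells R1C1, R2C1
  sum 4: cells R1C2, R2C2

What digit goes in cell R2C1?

3 in 2 cells must be {1,2}; 4 in 2 cells must be {1,3}.
The 3 across and the 4 down share only 1, so R1C2 = 1.
R2C2 = 4 − 1 = 3 completes the 4 down.
R1C1 = 3 − 1 = 2 completes the 3 across.
R2C1 = 11 − 3 = 8 completes the 11 across.

8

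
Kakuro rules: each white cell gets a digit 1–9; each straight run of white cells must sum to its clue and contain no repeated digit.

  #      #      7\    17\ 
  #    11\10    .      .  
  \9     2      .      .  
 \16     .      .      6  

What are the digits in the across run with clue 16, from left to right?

9 1 6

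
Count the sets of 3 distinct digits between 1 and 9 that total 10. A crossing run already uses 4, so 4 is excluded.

3 distinct digits from 1–9 sum between 6 and 24.
Dropping sets that contain 4.
Enumerating: {1,2,7}, {1,3,6}, {2,3,5}.

3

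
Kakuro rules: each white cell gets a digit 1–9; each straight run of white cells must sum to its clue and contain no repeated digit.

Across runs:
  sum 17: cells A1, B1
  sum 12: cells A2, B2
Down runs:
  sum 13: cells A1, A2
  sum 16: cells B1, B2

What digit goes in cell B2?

17 in 2 cells must be {8,9}; 16 in 2 cells must be {7,9}.
The 17 across and the 16 down share only 9, so B1 = 9.
B2 = 16 − 9 = 7 completes the 16 down.
A1 = 17 − 9 = 8 completes the 17 across.
A2 = 12 − 7 = 5 completes the 12 across.

7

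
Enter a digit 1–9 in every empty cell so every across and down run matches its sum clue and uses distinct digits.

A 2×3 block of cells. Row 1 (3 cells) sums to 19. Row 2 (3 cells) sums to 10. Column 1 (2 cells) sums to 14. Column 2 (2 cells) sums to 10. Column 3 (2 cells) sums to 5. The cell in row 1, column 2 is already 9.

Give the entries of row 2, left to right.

(2,2) = 10 − 9 = 1 completes the 10 down.
Nothing is forced directly, so branch on (2,1), whose candidates are 5 or 6. If (2,1) = 5: then (1,1) would have to be in {2,3,4,6,7,8} for the 19 across but in {9} for the 14 down — contradiction. So (2,1) = 6.
(1,1) = 14 − 6 = 8 completes the 14 down.
(1,3) = 19 − 17 = 2 completes the 19 across.
(2,3) = 10 − 7 = 3 completes the 10 across.

6 1 3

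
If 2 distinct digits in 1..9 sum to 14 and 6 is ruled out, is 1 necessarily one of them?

The only way to make 14 from 2 distinct digits under that restriction is {5,9}, which does not contain 1.

No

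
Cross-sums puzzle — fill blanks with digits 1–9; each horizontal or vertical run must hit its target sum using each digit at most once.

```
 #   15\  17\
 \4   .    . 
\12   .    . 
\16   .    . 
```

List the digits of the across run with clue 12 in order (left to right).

5 7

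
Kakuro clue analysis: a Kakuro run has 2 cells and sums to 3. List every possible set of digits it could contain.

{1,2}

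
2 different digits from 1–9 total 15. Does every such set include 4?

No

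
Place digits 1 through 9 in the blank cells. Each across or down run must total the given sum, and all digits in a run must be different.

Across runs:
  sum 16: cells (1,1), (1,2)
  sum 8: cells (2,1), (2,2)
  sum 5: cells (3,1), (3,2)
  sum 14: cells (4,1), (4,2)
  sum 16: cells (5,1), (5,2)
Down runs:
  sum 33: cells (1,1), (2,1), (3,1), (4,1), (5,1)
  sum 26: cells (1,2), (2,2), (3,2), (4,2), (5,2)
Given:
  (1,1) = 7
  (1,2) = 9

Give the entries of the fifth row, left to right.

16 in 2 cells must be {7,9}.
(5,1) = 9: the only remaining digit allowed by both the 16 across and the 33 down.
(5,2) = 16 − 9 = 7 completes the 16 across.

9, 7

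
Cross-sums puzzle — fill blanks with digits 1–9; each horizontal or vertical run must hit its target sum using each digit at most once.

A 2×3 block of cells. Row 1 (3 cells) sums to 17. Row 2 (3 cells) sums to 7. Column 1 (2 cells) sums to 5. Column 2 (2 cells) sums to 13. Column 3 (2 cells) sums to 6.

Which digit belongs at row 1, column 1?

3

7 in 3 cells must be {1,2,4}.
The 7 across and the 13 down share only 4, so (2,2) = 4.
(1,2) = 13 − 4 = 9 completes the 13 down.
Nothing is forced directly, so branch on (2,1), whose candidates are 1 or 2. If (2,1) = 1: then (1,1) would have to be in {1,2,3,5,6,7} for the 17 across but in {4} for the 5 down — contradiction. So (2,1) = 2.
(1,1) = 5 − 2 = 3 completes the 5 down.
(1,3) = 17 − 12 = 5 completes the 17 across.
(2,3) = 7 − 6 = 1 completes the 7 across.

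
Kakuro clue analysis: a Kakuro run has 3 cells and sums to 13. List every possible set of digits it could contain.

{1,3,9}; {1,4,8}; {1,5,7}; {2,3,8}; {2,4,7}; {2,5,6}; {3,4,6}

3 distinct digits from 1–9 sum between 6 and 24.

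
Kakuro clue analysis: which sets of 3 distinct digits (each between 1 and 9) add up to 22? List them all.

3 distinct digits from 1–9 sum between 6 and 24.

{5,8,9}; {6,7,9}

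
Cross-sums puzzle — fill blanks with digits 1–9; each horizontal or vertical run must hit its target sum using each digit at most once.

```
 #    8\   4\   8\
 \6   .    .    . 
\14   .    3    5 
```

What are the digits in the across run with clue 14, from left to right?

6 3 5

6 in 3 cells must be {1,2,3}; 4 in 2 cells must be {1,3}.
R1C2 = 4 − 3 = 1 completes the 4 down.
R1C3 = 8 − 5 = 3 completes the 8 down.
R2C1 = 14 − 8 = 6 completes the 14 across.
R1C1 = 6 − 4 = 2 completes the 6 across.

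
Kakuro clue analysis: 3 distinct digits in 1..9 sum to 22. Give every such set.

3 distinct digits from 1–9 sum between 6 and 24.

{5,8,9}; {6,7,9}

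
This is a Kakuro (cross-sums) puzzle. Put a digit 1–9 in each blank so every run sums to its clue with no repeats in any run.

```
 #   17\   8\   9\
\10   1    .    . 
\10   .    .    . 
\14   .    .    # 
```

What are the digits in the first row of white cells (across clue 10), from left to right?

1, 2, 7

R2C1 = 7: the only remaining digit allowed by both the 10 across and the 17 down.
R3C1 = 17 − 8 = 9 completes the 17 down.
R3C2 = 14 − 9 = 5 completes the 14 across.
R1C2 = 2: the only remaining digit allowed by both the 10 across and the 8 down.
R1C3 = 10 − 3 = 7 completes the 10 across.
R2C2 = 8 − 7 = 1 completes the 8 down.
R2C3 = 10 − 8 = 2 completes the 10 across.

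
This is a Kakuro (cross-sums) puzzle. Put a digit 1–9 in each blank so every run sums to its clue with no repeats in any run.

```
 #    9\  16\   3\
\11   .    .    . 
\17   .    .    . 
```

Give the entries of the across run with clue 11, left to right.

3, 7, 1

16 in 2 cells must be {7,9}; 3 in 2 cells must be {1,2}.
The 11 across and the 16 down share only 7, so R1C2 = 7.
Given what's placed, R1C3 must be 1 to fit the 11 across and 3 down.
R2C2 = 16 − 7 = 9 completes the 16 down.
R2C3 = 3 − 1 = 2 completes the 3 down.
R1C1 = 11 − 8 = 3 completes the 11 across.
R2C1 = 17 − 11 = 6 completes the 17 across.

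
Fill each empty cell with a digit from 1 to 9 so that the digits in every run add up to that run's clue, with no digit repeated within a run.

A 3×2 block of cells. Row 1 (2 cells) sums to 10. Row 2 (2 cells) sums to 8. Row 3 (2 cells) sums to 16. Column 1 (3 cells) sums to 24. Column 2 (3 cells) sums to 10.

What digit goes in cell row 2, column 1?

7

16 in 2 cells must be {7,9}; 24 in 3 cells must be {7,8,9}.
The 8 across and the 24 down share only 7, so (2,1) = 7.
(2,2) = 8 − 7 = 1 completes the 8 across.
Given what's placed, (3,1) must be 9 to fit the 16 across and 24 down.
(3,2) = 16 − 9 = 7 completes the 16 across.
(1,1) = 24 − 16 = 8 completes the 24 down.
(1,2) = 10 − 8 = 2 completes the 10 across.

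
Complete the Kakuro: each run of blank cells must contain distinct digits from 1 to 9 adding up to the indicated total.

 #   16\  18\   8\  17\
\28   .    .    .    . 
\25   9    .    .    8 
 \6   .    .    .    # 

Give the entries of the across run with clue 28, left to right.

6 in 3 cells must be {1,2,3}; 17 in 2 cells must be {8,9}.
R1C4 = 17 − 8 = 9 completes the 17 down.
No cell is forced outright now. R1C3 can only be 4 or 5 (the digits allowed by both its 28 across and its 8 down). If R1C3 = 4: then R1C1 would have to be in {7,8} for the 28 across but in {1,2,3,4,5,6} for the 16 down — contradiction. So R1C3 = 5.
R1C1 = 6: the only remaining digit allowed by both the 28 across and the 16 down.
R1C2 = 28 − 20 = 8 completes the 28 across.

6 8 5 9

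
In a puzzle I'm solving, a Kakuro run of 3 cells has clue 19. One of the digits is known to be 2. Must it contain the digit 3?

The only way to make 19 from 3 distinct digits under that restriction is {2,8,9}, which does not contain 3.

No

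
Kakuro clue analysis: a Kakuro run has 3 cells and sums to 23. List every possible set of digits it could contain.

3 distinct digits from 1–9 sum between 6 and 24.
Only one set works: {6,8,9}.

{6,8,9}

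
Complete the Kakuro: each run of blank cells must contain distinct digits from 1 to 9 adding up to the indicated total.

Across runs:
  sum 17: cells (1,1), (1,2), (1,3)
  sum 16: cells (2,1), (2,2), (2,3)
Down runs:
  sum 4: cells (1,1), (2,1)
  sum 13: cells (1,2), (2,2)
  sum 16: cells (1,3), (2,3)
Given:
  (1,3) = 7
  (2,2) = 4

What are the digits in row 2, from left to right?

3 4 9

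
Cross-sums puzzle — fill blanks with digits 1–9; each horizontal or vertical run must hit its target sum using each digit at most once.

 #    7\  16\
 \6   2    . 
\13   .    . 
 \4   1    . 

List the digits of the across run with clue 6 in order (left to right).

2 4

4 in 2 cells must be {1,3}; 7 in 3 cells must be {1,2,4}.
R1C2 = 6 − 2 = 4 completes the 6 across.
R2C1 = 7 − 3 = 4 completes the 7 down.
R2C2 = 13 − 4 = 9 completes the 13 across.
R3C2 = 4 − 1 = 3 completes the 4 across.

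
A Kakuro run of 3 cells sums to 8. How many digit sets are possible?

3 distinct digits from 1–9 sum between 6 and 24.
Enumerating: {1,2,5}, {1,3,4}.

2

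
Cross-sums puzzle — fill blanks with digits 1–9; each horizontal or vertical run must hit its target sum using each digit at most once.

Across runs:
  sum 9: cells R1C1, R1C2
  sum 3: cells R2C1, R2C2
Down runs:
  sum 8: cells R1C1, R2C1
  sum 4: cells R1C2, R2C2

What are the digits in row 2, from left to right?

3 in 2 cells must be {1,2}; 4 in 2 cells must be {1,3}.
The 3 across and the 4 down share only 1, so R2C2 = 1.
R1C2 = 4 − 1 = 3 completes the 4 down.
R2C1 = 3 − 1 = 2 completes the 3 across.
R1C1 = 9 − 3 = 6 completes the 9 across.

2 1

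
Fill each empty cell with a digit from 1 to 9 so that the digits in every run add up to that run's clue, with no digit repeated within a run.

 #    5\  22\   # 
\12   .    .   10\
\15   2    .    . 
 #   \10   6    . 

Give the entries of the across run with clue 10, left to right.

R1C1 = 5 − 2 = 3 completes the 5 down.
R1C2 = 12 − 3 = 9 completes the 12 across.
R2C2 = 22 − 15 = 7 completes the 22 down.
R2C3 = 15 − 9 = 6 completes the 15 across.
R3C3 = 10 − 6 = 4 completes the 10 across.

6, 4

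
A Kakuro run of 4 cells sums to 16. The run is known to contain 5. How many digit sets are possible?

4 distinct digits from 1–9 sum between 10 and 30.
Keeping only sets containing 5.
Enumerating: {1,2,5,8}, {1,3,5,7}, {1,4,5,6}, {2,3,5,6}.

4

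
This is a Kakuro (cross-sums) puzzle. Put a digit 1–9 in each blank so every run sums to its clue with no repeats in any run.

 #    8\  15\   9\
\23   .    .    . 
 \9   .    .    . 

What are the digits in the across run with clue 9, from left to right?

23 in 3 cells must be {6,8,9}.
The 23 across and the 8 down share only 6, so R1C1 = 6.
Given what's placed, R1C3 must be 8 to fit the 23 across and 9 down.
R2C1 = 8 − 6 = 2 completes the 8 down.
R2C2 = 6: the only remaining digit allowed by both the 9 across and the 15 down.
R2C3 = 9 − 8 = 1 completes the 9 across.
R1C2 = 23 − 14 = 9 completes the 23 across.

2 6 1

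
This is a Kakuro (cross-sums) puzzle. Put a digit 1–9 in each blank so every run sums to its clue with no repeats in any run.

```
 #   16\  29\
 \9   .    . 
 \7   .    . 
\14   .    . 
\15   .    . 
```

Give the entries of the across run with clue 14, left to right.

5 9

29 in 4 cells must be {5,7,8,9}.
Only 5 fits R2C2 under both its across sum 7 and down sum 29.
R2C1 = 7 − 5 = 2 completes the 7 across.
Nothing is forced directly, so branch on R1C2, whose candidates are 7 or 8. If R1C2 = 7: then R1C1 would have to be in {2} for the 9 across but in {1,3,4,5,6,7,8,9} for the 16 down — contradiction. So R1C2 = 8.
R1C1 = 9 − 8 = 1 completes the 9 across.
R3C2 = 9: the only remaining digit allowed by both the 14 across and the 29 down.
R4C2 = 29 − 22 = 7 completes the 29 down.
R3C1 = 14 − 9 = 5 completes the 14 across.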